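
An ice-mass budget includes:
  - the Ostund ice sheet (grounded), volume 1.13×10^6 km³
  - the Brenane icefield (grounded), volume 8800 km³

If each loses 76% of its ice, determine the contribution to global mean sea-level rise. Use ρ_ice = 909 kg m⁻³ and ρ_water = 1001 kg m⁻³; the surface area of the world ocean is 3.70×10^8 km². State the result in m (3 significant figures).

Ostund: 0.76 × 1.13×10^6 km³ × (909/1001) = 7.799×10^5 km³ of water.
Brenane: 0.76 × 8800 km³ × (909/1001) = 6073 km³ of water.
Total added water ≈ 7.859×10^14 m³ over 3.70×10^14 m² → Δh = 2.12 m.

≈ 2.12 m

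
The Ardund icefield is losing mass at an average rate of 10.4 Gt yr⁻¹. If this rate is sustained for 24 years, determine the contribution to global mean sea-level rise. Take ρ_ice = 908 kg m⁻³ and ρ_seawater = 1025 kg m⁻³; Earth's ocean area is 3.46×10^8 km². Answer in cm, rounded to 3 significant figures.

Total mass lost = 10.4 Gt/yr × 24 yr = 249.6 Gt = 2.496×10^14 kg.
ρ_w = 1025 kg m⁻³, so water volume = 2.496×10^14 / 1025 = 2.435×10^11 m³.
Δh = 2.435×10^11 / 3.46×10^14 = 7.04×10^-4 m = 0.0704 cm.

≈ 0.0704 cm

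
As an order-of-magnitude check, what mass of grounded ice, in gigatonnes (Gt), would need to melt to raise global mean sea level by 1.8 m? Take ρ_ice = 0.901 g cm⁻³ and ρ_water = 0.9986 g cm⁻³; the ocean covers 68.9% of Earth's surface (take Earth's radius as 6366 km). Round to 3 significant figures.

≈ 6.31×10^5 Gt

Required water volume = Δh × A = 1.8 m × 3.51×10^14 m² = 6.316×10^14 m³.
ρ_w = 0.9986 g cm⁻³ = 998.6 kg m⁻³, so the mass of water = 6.316×10^14 m³ × 998.6 kg m⁻³ = 6.307×10^17 kg = 6.31×10^5 Gt (and the same mass of ice, by conservation).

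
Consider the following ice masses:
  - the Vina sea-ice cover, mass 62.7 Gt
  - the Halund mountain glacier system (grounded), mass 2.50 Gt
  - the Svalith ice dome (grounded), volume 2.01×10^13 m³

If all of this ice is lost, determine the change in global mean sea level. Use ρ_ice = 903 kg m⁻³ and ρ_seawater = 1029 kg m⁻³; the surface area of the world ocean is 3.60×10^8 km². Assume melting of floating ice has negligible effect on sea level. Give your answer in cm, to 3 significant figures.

≈ 4.90 cm

The Vina sea-ice cover is floating and already displaces its own weight of water, so its melt adds essentially nothing to sea level.
Halund: 2.50 Gt = 2.500×10^12 kg; dividing by ρ_w = 1029 kg m⁻³ gives 2.430×10^9 m³ of water.
Svalith: 2.01×10^13 m³ × (903/1029) = 1.764×10^13 m³ of water.
Total added water ≈ 1.764×10^13 m³ over 3.60×10^14 m² → Δh = 0.0490 m = 4.90 cm.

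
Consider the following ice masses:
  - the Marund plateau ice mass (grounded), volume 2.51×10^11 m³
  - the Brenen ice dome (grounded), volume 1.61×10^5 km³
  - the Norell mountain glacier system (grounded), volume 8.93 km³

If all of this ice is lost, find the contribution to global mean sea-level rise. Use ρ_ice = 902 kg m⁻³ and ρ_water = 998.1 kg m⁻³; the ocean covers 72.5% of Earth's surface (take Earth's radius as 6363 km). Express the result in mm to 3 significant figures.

Marund: 2.51×10^11 m³ × (902/998.1) = 2.268×10^11 m³ of water.
Brenen: 1.61×10^5 km³ × (902/998.1) = 1.455×10^5 km³ of water.
Norell: 8.93 km³ × (902/998.1) = 8.070 km³ of water.
Total added water ≈ 1.457×10^14 m³ over 3.69×10^14 m² → Δh = 0.395 m = 395 mm.

≈ 395 mm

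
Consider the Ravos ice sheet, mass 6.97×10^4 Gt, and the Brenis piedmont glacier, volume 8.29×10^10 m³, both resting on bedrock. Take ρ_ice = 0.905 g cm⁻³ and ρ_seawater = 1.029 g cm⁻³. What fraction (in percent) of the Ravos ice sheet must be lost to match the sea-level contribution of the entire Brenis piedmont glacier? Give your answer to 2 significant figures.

≈ 0.11 %

Equal sea-level rise means equal mass of meltwater, i.e. equal mass of ice lost.
Ice mass of Brenis: 7.502×10^13 kg; ice mass of Ravos: 6.970×10^16 kg.
Fraction required = 7.502×10^13 / 6.970×10^16 = 1.08×10^-3 → 0.11 %.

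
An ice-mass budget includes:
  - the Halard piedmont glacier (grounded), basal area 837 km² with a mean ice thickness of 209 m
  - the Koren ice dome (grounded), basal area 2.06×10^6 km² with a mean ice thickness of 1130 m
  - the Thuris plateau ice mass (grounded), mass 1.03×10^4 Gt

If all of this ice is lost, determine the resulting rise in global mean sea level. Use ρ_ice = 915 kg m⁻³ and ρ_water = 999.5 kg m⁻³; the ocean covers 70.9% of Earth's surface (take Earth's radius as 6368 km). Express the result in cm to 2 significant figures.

≈ 590 cm

Halard: ice volume = 837 km² × 209 m = 174.9 km³; 174.9 × (915/999.5) = 160.1 km³ of water.
Koren: ice volume = 2.06×10^6 km² × 1130 m = 2.328×10^6 km³; 2.328×10^6 × (915/999.5) = 2.131×10^6 km³ of water.
Thuris: 1.03×10^4 Gt = 1.030×10^16 kg; dividing by ρ_w = 999.5 kg m⁻³ gives 1.031×10^13 m³ of water.
Total added water ≈ 2.141×10^15 m³ over 3.61×10^14 m² → Δh = 5.93 m = 590 cm.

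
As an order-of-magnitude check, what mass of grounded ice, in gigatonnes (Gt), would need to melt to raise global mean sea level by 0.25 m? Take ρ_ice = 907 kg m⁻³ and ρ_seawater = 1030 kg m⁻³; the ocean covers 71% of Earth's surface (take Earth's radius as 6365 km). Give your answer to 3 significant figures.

Required water volume = Δh × A = 0.25 m × 3.61×10^14 m² = 9.037×10^13 m³.
ρ_w = 1030 kg m⁻³, so the mass of water = 9.037×10^13 m³ × 1030 kg m⁻³ = 9.308×10^16 kg = 9.31×10^4 Gt (and the same mass of ice, by conservation).

≈ 9.31×10^4 Gt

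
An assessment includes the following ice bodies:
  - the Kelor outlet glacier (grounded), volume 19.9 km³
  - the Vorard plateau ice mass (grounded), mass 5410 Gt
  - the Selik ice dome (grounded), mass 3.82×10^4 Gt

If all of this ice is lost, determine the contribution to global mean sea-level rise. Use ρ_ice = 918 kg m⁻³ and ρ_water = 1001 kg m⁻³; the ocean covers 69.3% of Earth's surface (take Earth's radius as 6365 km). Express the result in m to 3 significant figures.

≈ 0.124 m

Kelor: 19.9 km³ × (918/1001) = 18.25 km³ of water.
Vorard: 5410 Gt = 5.410×10^15 kg; dividing by ρ_w = 1001 kg m⁻³ gives 5.405×10^12 m³ of water.
Selik: 3.82×10^4 Gt = 3.820×10^16 kg; dividing by ρ_w = 1001 kg m⁻³ gives 3.816×10^13 m³ of water.
Total added water ≈ 4.358×10^13 m³ over 3.53×10^14 m² → Δh = 0.124 m.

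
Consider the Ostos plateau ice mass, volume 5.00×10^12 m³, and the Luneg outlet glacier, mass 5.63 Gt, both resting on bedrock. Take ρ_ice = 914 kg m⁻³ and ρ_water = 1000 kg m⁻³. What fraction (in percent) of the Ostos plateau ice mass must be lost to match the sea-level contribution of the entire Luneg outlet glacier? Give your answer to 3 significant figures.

≈ 0.123 %

Equal sea-level rise means equal mass of meltwater, i.e. equal mass of ice lost.
Ice mass of Luneg: 5.630×10^12 kg; ice mass of Ostos: 4.570×10^15 kg.
Fraction required = 5.630×10^12 / 4.570×10^15 = 1.23×10^-3 → 0.123 %.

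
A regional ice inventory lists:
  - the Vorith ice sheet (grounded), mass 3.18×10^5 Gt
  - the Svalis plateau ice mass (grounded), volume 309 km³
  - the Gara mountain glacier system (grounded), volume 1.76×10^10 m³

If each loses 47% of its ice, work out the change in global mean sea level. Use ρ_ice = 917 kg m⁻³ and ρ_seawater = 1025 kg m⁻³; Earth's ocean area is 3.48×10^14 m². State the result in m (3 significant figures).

≈ 0.419 m

Vorith: 0.47 × 3.18×10^5 Gt = 1.495×10^17 kg; dividing by ρ_w = 1025 kg m⁻³ gives 1.458×10^14 m³ of water.
Svalis: 0.47 × 309 km³ × (917/1025) = 129.9 km³ of water.
Gara: 0.47 × 1.76×10^10 m³ × (917/1025) = 7.400×10^9 m³ of water.
Total added water ≈ 1.460×10^14 m³ over 3.48×10^14 m² → Δh = 0.419 m.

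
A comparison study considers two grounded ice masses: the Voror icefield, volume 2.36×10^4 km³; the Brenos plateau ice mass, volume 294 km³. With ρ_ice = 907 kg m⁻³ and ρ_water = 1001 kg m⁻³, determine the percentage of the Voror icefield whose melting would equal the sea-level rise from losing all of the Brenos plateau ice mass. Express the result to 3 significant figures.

≈ 1.25 %

Equal sea-level rise means equal mass of meltwater, i.e. equal mass of ice lost.
Ice mass of Brenos: 2.667×10^14 kg; ice mass of Voror: 2.141×10^16 kg.
Fraction required = 2.667×10^14 / 2.141×10^16 = 0.0125 → 1.25 %.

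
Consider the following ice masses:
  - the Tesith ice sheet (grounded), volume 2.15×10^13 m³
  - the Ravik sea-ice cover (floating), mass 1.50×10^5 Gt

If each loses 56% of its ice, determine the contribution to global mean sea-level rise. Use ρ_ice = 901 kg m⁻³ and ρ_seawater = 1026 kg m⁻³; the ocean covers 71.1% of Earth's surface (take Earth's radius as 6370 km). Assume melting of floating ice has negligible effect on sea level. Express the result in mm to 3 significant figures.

Tesith: 0.56 × 2.15×10^13 m³ × (901/1026) = 1.057×10^13 m³ of water.
The Ravik sea-ice cover is floating and already displaces its own weight of water, so its melt adds essentially nothing to sea level.
Total added water ≈ 1.057×10^13 m³ over 3.63×10^14 m² → Δh = 0.0292 m = 29.2 mm.

≈ 29.2 mm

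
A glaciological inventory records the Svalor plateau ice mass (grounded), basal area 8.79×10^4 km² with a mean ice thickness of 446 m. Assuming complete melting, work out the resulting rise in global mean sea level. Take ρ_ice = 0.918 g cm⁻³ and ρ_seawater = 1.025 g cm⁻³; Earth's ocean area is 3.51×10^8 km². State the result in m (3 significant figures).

Svalor: ice volume = 8.79×10^4 km² × 446 m = 3.920×10^4 km³; 3.920×10^4 × (918/1025) = 3.511×10^4 km³ of water.
Spread over 3.51×10^14 m² of ocean, Δh = 3.511×10^13 / 3.51×10^14 = 0.100 m.

≈ 0.100 m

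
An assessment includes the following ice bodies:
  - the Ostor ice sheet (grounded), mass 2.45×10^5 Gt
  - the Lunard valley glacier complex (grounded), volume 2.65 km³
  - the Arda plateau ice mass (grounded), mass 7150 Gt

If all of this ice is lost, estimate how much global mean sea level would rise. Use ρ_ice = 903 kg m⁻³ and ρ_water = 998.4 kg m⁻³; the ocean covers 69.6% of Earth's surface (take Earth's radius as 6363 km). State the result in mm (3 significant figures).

≈ 713 mm

Ostor: 2.45×10^5 Gt = 2.450×10^17 kg; dividing by ρ_w = 998.4 kg m⁻³ gives 2.454×10^14 m³ of water.
Lunard: 2.65 km³ × (903/998.4) = 2.397 km³ of water.
Arda: 7150 Gt = 7.150×10^15 kg; dividing by ρ_w = 998.4 kg m⁻³ gives 7.161×10^12 m³ of water.
Total added water ≈ 2.526×10^14 m³ over 3.54×10^14 m² → Δh = 0.713 m = 713 mm.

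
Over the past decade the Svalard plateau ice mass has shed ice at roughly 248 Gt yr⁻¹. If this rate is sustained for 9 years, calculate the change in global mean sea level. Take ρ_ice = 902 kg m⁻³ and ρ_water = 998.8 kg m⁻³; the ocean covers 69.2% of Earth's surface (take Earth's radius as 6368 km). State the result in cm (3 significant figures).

≈ 0.634 cm

Total mass lost = 248 Gt/yr × 9 yr = 2232 Gt = 2.232×10^15 kg.
ρ_w = 998.8 kg m⁻³, so water volume = 2.232×10^15 / 998.8 = 2.235×10^12 m³.
Δh = 2.235×10^12 / 3.53×10^14 = 6.34×10^-3 m = 0.634 cm.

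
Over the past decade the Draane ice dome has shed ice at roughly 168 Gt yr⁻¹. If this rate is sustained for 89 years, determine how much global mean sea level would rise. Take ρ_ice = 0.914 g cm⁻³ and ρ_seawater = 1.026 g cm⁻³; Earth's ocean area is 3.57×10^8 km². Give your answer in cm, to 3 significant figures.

≈ 4.08 cm

Total mass lost = 168 Gt/yr × 89 yr = 1.495×10^4 Gt = 1.495×10^16 kg.
ρ_w = 1.026 g cm⁻³ = 1026 kg m⁻³, so water volume = 1.495×10^16 / 1026 = 1.457×10^13 m³.
Δh = 1.457×10^13 / 3.57×10^14 = 0.0408 m = 4.08 cm.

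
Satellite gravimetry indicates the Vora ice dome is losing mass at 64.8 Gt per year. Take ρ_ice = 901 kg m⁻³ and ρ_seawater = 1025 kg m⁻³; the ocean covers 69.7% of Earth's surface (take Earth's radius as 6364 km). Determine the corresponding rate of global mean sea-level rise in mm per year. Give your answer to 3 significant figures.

ρ_w = 1025 kg m⁻³. Annual water volume added = 64.8 Gt / ρ_w = 6.480×10^13 kg / 1025 kg m⁻³ = 6.322×10^10 m³.
Δh per year = 6.322×10^10 / 3.55×10^14 = 1.78×10^-4 m = 0.178 mm.

≈ 0.178 mm/yr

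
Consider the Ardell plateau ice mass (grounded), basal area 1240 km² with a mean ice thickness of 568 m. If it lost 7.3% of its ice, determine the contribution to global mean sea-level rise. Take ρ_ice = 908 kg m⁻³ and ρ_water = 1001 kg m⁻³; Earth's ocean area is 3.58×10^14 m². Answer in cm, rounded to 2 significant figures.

Ardell: ice volume = 1240 km² × 568 m = 704.3 km³; 0.073 × 704.3 × (908/1001) = 46.64 km³ of water.
Spread over 3.58×10^14 m² of ocean, Δh = 4.664×10^10 / 3.58×10^14 = 1.30×10^-4 m = 0.013 cm.

≈ 0.013 cm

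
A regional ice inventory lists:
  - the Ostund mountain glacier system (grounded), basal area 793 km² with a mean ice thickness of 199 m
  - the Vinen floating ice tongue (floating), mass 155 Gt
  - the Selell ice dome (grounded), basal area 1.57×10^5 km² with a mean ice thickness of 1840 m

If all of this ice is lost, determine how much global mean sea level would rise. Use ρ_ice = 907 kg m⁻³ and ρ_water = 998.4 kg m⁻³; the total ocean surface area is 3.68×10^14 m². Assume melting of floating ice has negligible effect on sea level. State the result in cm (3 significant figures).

Ostund: ice volume = 793 km² × 199 m = 157.8 km³; 157.8 × (907/998.4) = 143.4 km³ of water.
The Vinen floating ice tongue is floating and already displaces its own weight of water, so its melt adds essentially nothing to sea level.
Selell: ice volume = 1.57×10^5 km² × 1840 m = 2.889×10^5 km³; 2.889×10^5 × (907/998.4) = 2.624×10^5 km³ of water.
Total added water ≈ 2.626×10^14 m³ over 3.68×10^14 m² → Δh = 0.714 m = 71.4 cm.

≈ 71.4 cm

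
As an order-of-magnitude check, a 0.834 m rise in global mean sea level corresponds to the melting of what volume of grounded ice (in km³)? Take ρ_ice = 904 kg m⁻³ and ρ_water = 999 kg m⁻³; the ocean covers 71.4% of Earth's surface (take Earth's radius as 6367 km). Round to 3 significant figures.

Required water volume = Δh × A = 0.834 m × 3.64×10^14 m² = 3.033×10^14 m³ = 3.033×10^5 km³.
Ice volume = water volume × ρ_w/ρ_ice = 3.033×10^5 × 999/904 = 3.35×10^5 km³.

≈ 3.35×10^5 km³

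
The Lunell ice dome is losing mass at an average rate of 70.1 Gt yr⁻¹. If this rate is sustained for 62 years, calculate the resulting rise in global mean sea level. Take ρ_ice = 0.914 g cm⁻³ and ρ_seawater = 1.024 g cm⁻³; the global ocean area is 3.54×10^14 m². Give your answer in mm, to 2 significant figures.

Total mass lost = 70.1 Gt/yr × 62 yr = 4346 Gt = 4.346×10^15 kg.
ρ_w = 1.024 g cm⁻³ = 1024 kg m⁻³, so water volume = 4.346×10^15 / 1024 = 4.244×10^12 m³.
Δh = 4.244×10^12 / 3.54×10^14 = 0.0120 m = 12 mm.

≈ 12 mm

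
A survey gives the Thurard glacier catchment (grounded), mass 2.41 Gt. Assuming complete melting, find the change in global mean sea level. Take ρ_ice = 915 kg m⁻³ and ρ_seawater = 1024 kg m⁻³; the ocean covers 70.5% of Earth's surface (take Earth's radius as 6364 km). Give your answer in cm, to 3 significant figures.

Thurard: 2.41 Gt = 2.410×10^12 kg; dividing by ρ_w = 1024 kg m⁻³ gives 2.354×10^9 m³ of water.
Spread over 3.59×10^14 m² of ocean, Δh = 2.354×10^9 / 3.59×10^14 = 6.56×10^-6 m = 6.56×10^-4 cm.

≈ 6.56×10^-4 cm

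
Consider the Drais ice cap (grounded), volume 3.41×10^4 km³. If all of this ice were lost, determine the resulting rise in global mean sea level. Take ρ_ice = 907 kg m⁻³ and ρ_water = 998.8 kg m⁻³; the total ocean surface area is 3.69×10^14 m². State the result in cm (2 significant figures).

≈ 8.4 cm

Drais: 3.41×10^4 km³ × (907/998.8) = 3.097×10^4 km³ of water.
Spread over 3.69×10^14 m² of ocean, Δh = 3.097×10^13 / 3.69×10^14 = 0.0839 m = 8.4 cm.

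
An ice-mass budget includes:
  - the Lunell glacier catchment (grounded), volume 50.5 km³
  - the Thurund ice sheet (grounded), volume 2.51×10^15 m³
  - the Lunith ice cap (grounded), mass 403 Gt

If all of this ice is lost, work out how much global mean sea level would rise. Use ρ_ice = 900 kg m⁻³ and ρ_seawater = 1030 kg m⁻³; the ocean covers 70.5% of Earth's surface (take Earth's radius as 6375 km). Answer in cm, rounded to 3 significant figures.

Lunell: 50.5 km³ × (900/1030) = 44.13 km³ of water.
Thurund: 2.51×10^15 m³ × (900/1030) = 2.193×10^15 m³ of water.
Lunith: 403 Gt = 4.030×10^14 kg; dividing by ρ_w = 1030 kg m⁻³ gives 3.913×10^11 m³ of water.
Total added water ≈ 2.194×10^15 m³ over 3.60×10^14 m² → Δh = 6.09 m = 609 cm.

≈ 609 cm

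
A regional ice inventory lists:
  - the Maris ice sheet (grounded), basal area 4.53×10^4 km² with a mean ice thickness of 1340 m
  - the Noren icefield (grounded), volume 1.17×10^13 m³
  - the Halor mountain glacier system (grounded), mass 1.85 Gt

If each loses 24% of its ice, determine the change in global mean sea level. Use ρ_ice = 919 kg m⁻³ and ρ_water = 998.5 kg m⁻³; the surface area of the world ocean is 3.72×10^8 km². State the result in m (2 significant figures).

≈ 0.043 m

Maris: ice volume = 4.53×10^4 km² × 1340 m = 6.070×10^4 km³; 0.24 × 6.070×10^4 × (919/998.5) = 1.341×10^4 km³ of water.
Noren: 0.24 × 1.17×10^13 m³ × (919/998.5) = 2.584×10^12 m³ of water.
Halor: 0.24 × 1.85 Gt = 4.440×10^11 kg; dividing by ρ_w = 998.5 kg m⁻³ gives 4.447×10^8 m³ of water.
Total added water ≈ 1.599×10^13 m³ over 3.72×10^14 m² → Δh = 0.0430 m.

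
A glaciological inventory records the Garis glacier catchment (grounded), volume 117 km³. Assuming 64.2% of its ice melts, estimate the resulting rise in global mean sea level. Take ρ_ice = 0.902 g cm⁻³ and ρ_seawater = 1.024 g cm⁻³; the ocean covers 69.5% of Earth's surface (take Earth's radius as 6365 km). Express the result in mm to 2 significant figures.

≈ 0.19 mm

Garis: 0.642 × 117 km³ × (902/1024) = 66.16 km³ of water.
Spread over 3.54×10^14 m² of ocean, Δh = 6.616×10^10 / 3.54×10^14 = 1.87×10^-4 m = 0.19 mm.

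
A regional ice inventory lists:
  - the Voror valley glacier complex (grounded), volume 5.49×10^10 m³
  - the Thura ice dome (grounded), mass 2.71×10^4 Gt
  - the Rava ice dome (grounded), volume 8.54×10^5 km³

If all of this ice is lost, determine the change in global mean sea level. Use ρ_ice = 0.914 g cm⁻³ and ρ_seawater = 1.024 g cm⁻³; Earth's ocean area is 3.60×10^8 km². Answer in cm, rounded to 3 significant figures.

Voror: 5.49×10^10 m³ × (914/1024) = 4.900×10^10 m³ of water.
Thura: 2.71×10^4 Gt = 2.710×10^16 kg; dividing by ρ_w = 1.024 g cm⁻³ = 1024 kg m⁻³ gives 2.646×10^13 m³ of water.
Rava: 8.54×10^5 km³ × (914/1024) = 7.623×10^5 km³ of water.
Total added water ≈ 7.888×10^14 m³ over 3.60×10^14 m² → Δh = 2.19 m = 219 cm.

≈ 219 cm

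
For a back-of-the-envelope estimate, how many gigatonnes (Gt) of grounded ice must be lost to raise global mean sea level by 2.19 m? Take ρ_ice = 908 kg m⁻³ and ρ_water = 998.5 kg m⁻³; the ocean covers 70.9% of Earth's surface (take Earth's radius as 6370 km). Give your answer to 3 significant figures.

≈ 7.91×10^5 Gt

Required water volume = Δh × A = 2.19 m × 3.62×10^14 m² = 7.917×10^14 m³.
ρ_w = 998.5 kg m⁻³, so the mass of water = 7.917×10^14 m³ × 998.5 kg m⁻³ = 7.905×10^17 kg = 7.91×10^5 Gt (and the same mass of ice, by conservation).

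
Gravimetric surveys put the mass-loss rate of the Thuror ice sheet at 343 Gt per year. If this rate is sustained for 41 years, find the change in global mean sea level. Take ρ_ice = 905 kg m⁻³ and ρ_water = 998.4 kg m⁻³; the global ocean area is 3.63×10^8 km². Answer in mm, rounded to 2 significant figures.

Total mass lost = 343 Gt/yr × 41 yr = 1.406×10^4 Gt = 1.406×10^16 kg.
ρ_w = 998.4 kg m⁻³, so water volume = 1.406×10^16 / 998.4 = 1.409×10^13 m³.
Δh = 1.409×10^13 / 3.63×10^14 = 0.0388 m = 39 mm.

≈ 39 mm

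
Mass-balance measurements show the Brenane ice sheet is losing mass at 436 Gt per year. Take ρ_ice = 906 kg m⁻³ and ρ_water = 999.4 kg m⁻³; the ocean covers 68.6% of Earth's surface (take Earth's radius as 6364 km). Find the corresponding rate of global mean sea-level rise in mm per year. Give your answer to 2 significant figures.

ρ_w = 999.4 kg m⁻³. Annual water volume added = 436 Gt / ρ_w = 4.360×10^14 kg / 999.4 kg m⁻³ = 4.363×10^11 m³.
Δh per year = 4.363×10^11 / 3.49×10^14 = 1.25×10^-3 m = 1.2 mm.

≈ 1.2 mm/yr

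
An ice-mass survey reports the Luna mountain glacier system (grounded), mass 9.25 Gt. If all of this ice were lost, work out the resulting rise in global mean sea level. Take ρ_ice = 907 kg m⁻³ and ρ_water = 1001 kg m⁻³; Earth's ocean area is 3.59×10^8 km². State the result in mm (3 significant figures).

Luna: 9.25 Gt = 9.250×10^12 kg; dividing by ρ_w = 1001 kg m⁻³ gives 9.241×10^9 m³ of water.
Spread over 3.59×10^14 m² of ocean, Δh = 9.241×10^9 / 3.59×10^14 = 2.57×10^-5 m = 0.0257 mm.

≈ 0.0257 mm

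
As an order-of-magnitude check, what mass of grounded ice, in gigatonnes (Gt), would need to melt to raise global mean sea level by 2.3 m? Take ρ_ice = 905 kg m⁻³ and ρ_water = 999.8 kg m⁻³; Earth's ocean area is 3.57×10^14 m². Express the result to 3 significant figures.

Required water volume = Δh × A = 2.3 m × 3.57×10^14 m² = 8.211×10^14 m³.
ρ_w = 999.8 kg m⁻³, so the mass of water = 8.211×10^14 m³ × 999.8 kg m⁻³ = 8.209×10^17 kg = 8.21×10^5 Gt (and the same mass of ice, by conservation).

≈ 8.21×10^5 Gt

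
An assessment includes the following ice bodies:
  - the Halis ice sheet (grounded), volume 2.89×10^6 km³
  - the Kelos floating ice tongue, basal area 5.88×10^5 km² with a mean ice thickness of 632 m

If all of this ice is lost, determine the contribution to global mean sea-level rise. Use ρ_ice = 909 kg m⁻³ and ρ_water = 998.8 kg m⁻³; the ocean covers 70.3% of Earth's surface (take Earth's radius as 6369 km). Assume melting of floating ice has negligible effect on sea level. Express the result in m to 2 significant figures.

Halis: 2.89×10^6 km³ × (909/998.8) = 2.630×10^6 km³ of water.
The Kelos floating ice tongue is floating and already displaces its own weight of water, so its melt adds essentially nothing to sea level.
Total added water ≈ 2.630×10^15 m³ over 3.58×10^14 m² → Δh = 7.34 m.

≈ 7.3 m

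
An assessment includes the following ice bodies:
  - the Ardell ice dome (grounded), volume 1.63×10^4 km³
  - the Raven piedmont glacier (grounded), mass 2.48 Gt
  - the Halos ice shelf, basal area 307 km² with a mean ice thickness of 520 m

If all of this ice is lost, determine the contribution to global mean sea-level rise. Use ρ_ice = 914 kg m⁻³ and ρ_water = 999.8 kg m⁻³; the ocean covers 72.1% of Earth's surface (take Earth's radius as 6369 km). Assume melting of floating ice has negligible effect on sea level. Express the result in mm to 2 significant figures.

Ardell: 1.63×10^4 km³ × (914/999.8) = 1.490×10^4 km³ of water.
Raven: 2.48 Gt = 2.480×10^12 kg; dividing by ρ_w = 999.8 kg m⁻³ gives 2.480×10^9 m³ of water.
The Halos ice shelf is floating and already displaces its own weight of water, so its melt adds essentially nothing to sea level.
Total added water ≈ 1.490×10^13 m³ over 3.68×10^14 m² → Δh = 0.0406 m = 41 mm.

≈ 41 mm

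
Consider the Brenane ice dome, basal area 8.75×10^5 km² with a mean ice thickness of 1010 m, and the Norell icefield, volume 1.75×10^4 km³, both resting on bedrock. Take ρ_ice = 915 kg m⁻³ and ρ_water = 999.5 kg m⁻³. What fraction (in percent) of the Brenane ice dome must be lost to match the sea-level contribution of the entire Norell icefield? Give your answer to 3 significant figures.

Equal sea-level rise means equal mass of meltwater, i.e. equal mass of ice lost.
Ice mass of Norell: 1.601×10^16 kg; ice mass of Brenane: 8.086×10^17 kg.
Fraction required = 1.601×10^16 / 8.086×10^17 = 0.0198 → 1.98 %.

≈ 1.98 %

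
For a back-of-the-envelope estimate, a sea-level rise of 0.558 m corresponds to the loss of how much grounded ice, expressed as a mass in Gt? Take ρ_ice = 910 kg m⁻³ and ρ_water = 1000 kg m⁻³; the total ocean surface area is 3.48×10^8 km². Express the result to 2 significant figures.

Required water volume = Δh × A = 0.558 m × 3.48×10^14 m² = 1.942×10^14 m³.
ρ_w = 1000 kg m⁻³, so the mass of water = 1.942×10^14 m³ × 1000 kg m⁻³ = 1.942×10^17 kg = 1.9×10^5 Gt (and the same mass of ice, by conservation).

≈ 1.9×10^5 Gt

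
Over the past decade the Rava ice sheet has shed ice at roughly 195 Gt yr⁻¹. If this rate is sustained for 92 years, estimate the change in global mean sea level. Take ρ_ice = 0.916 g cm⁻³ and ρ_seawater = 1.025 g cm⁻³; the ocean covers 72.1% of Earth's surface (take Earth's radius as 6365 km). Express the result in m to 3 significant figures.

≈ 0.0477 m

Total mass lost = 195 Gt/yr × 92 yr = 1.794×10^4 Gt = 1.794×10^16 kg.
ρ_w = 1.025 g cm⁻³ = 1025 kg m⁻³, so water volume = 1.794×10^16 / 1025 = 1.750×10^13 m³.
Δh = 1.750×10^13 / 3.67×10^14 = 0.0477 m.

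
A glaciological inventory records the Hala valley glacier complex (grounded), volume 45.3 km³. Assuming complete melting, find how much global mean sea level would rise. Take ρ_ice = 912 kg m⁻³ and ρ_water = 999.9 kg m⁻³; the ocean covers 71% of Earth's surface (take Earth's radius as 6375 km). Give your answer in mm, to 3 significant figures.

Hala: 45.3 km³ × (912/999.9) = 41.32 km³ of water.
Spread over 3.63×10^14 m² of ocean, Δh = 4.132×10^10 / 3.63×10^14 = 1.14×10^-4 m = 0.114 mm.

≈ 0.114 mm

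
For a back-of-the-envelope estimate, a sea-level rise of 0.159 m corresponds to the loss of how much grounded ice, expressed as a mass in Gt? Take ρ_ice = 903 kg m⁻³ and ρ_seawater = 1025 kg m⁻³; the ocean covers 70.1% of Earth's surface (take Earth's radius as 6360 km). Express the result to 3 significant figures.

Required water volume = Δh × A = 0.159 m × 3.56×10^14 m² = 5.666×10^13 m³.
ρ_w = 1025 kg m⁻³, so the mass of water = 5.666×10^13 m³ × 1025 kg m⁻³ = 5.807×10^16 kg = 5.81×10^4 Gt (and the same mass of ice, by conservation).

≈ 5.81×10^4 Gt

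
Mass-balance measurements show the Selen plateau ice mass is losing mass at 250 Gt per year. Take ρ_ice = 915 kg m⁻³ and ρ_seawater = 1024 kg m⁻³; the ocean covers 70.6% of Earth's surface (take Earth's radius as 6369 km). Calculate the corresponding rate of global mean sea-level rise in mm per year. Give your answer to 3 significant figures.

ρ_w = 1024 kg m⁻³. Annual water volume added = 250 Gt / ρ_w = 2.500×10^14 kg / 1024 kg m⁻³ = 2.441×10^11 m³.
Δh per year = 2.441×10^11 / 3.60×10^14 = 6.78×10^-4 m = 0.678 mm.

≈ 0.678 mm/yr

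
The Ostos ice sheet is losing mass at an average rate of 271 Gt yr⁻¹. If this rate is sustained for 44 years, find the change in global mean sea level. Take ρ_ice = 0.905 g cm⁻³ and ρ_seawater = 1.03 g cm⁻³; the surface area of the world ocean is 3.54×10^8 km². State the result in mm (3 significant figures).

Total mass lost = 271 Gt/yr × 44 yr = 1.192×10^4 Gt = 1.192×10^16 kg.
ρ_w = 1.03 g cm⁻³ = 1030 kg m⁻³, so water volume = 1.192×10^16 / 1030 = 1.158×10^13 m³.
Δh = 1.158×10^13 / 3.54×10^14 = 0.0327 m = 32.7 mm.

≈ 32.7 mm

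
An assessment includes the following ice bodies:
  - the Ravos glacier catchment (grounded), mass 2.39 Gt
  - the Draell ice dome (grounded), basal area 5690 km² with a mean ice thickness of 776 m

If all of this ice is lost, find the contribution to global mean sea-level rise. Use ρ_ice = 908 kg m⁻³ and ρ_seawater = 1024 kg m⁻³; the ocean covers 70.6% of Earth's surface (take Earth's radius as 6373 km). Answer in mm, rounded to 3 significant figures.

Ravos: 2.39 Gt = 2.390×10^12 kg; dividing by ρ_w = 1024 kg m⁻³ gives 2.334×10^9 m³ of water.
Draell: ice volume = 5690 km² × 776 m = 4415 km³; 4415 × (908/1024) = 3915 km³ of water.
Total added water ≈ 3.918×10^12 m³ over 3.60×10^14 m² → Δh = 0.0109 m = 10.9 mm.

≈ 10.9 mm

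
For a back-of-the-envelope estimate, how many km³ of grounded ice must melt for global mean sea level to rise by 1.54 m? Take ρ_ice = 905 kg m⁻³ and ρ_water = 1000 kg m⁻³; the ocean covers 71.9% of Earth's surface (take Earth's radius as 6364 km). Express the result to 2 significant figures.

≈ 6.2×10^5 km³

Required water volume = Δh × A = 1.54 m × 3.66×10^14 m² = 5.635×10^14 m³ = 5.635×10^5 km³.
Ice volume = water volume × ρ_w/ρ_ice = 5.635×10^5 × 1000/905 = 6.2×10^5 km³.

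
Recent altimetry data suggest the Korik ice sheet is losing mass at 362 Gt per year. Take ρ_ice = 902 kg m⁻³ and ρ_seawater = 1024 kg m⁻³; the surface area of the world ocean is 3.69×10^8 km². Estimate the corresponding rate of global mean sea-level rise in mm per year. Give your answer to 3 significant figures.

ρ_w = 1024 kg m⁻³. Annual water volume added = 362 Gt / ρ_w = 3.620×10^14 kg / 1024 kg m⁻³ = 3.535×10^11 m³.
Δh per year = 3.535×10^11 / 3.69×10^14 = 9.58×10^-4 m = 0.958 mm.

≈ 0.958 mm/yr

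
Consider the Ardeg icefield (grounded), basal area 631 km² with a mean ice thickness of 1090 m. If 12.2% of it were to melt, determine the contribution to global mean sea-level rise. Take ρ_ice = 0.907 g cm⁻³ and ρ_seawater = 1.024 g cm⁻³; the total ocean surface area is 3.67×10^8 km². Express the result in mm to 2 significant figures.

≈ 0.20 mm

Ardeg: ice volume = 631 km² × 1090 m = 687.8 km³; 0.122 × 687.8 × (907/1024) = 74.32 km³ of water.
Spread over 3.67×10^14 m² of ocean, Δh = 7.432×10^10 / 3.67×10^14 = 2.03×10^-4 m = 0.20 mm.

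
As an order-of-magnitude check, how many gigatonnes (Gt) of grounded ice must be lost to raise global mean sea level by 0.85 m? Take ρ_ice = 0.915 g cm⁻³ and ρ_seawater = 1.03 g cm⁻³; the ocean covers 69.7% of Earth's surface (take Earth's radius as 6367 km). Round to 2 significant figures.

≈ 3.1×10^5 Gt

Required water volume = Δh × A = 0.85 m × 3.55×10^14 m² = 3.018×10^14 m³.
ρ_w = 1.03 g cm⁻³ = 1030 kg m⁻³, so the mass of water = 3.018×10^14 m³ × 1030 kg m⁻³ = 3.109×10^17 kg = 3.1×10^5 Gt (and the same mass of ice, by conservation).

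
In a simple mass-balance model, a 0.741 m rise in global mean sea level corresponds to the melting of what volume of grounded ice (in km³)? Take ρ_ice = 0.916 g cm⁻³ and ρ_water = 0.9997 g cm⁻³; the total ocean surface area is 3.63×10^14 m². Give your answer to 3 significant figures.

≈ 2.94×10^5 km³

Required water volume = Δh × A = 0.741 m × 3.63×10^14 m² = 2.690×10^14 m³ = 2.690×10^5 km³.
Ice volume = water volume × ρ_w/ρ_ice = 2.690×10^5 × 999.7/916 = 2.94×10^5 km³.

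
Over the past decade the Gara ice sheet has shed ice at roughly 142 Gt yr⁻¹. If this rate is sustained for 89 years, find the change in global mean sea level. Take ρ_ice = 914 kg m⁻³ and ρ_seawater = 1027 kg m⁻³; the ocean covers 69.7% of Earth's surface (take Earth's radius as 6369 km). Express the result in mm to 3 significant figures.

≈ 34.6 mm

Total mass lost = 142 Gt/yr × 89 yr = 1.264×10^4 Gt = 1.264×10^16 kg.
ρ_w = 1027 kg m⁻³, so water volume = 1.264×10^16 / 1027 = 1.231×10^13 m³.
Δh = 1.231×10^13 / 3.55×10^14 = 0.0346 m = 34.6 mm.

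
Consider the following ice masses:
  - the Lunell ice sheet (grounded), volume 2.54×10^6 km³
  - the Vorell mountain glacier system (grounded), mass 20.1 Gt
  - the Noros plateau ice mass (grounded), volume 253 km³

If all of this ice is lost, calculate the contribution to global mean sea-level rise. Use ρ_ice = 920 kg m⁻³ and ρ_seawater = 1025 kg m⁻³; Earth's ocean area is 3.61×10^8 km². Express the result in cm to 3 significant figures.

Lunell: 2.54×10^6 km³ × (920/1025) = 2.280×10^6 km³ of water.
Vorell: 20.1 Gt = 2.010×10^13 kg; dividing by ρ_w = 1025 kg m⁻³ gives 1.961×10^10 m³ of water.
Noros: 253 km³ × (920/1025) = 227.1 km³ of water.
Total added water ≈ 2.280×10^15 m³ over 3.61×10^14 m² → Δh = 6.32 m = 632 cm.

≈ 632 cm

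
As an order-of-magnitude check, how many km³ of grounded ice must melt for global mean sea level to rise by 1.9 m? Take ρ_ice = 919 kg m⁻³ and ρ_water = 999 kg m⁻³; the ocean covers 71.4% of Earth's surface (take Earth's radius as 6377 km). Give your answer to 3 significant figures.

Required water volume = Δh × A = 1.9 m × 3.65×10^14 m² = 6.933×10^14 m³ = 6.933×10^5 km³.
Ice volume = water volume × ρ_w/ρ_ice = 6.933×10^5 × 999/919 = 7.54×10^5 km³.

≈ 7.54×10^5 km³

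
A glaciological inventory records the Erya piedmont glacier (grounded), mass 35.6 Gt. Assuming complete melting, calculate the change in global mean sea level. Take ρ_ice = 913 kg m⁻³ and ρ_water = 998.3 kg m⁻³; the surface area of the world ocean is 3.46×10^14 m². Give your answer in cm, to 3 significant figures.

Erya: 35.6 Gt = 3.560×10^13 kg; dividing by ρ_w = 998.3 kg m⁻³ gives 3.566×10^10 m³ of water.
Spread over 3.46×10^14 m² of ocean, Δh = 3.566×10^10 / 3.46×10^14 = 1.03×10^-4 m = 0.0103 cm.

≈ 0.0103 cm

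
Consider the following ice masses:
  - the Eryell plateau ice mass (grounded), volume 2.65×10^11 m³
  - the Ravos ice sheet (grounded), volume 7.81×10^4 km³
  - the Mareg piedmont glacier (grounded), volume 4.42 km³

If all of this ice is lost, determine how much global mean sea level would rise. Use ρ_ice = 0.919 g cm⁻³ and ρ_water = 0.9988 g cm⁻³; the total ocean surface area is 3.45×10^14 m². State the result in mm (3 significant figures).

Eryell: 2.65×10^11 m³ × (919/998.8) = 2.438×10^11 m³ of water.
Ravos: 7.81×10^4 km³ × (919/998.8) = 7.186×10^4 km³ of water.
Mareg: 4.42 km³ × (919/998.8) = 4.067 km³ of water.
Total added water ≈ 7.211×10^13 m³ over 3.45×10^14 m² → Δh = 0.209 m = 209 mm.

≈ 209 mm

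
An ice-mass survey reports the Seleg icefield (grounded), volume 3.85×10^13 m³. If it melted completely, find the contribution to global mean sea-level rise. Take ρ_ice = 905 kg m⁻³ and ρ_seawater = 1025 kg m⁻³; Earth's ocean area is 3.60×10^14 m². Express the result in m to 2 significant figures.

Seleg: 3.85×10^13 m³ × (905/1025) = 3.399×10^13 m³ of water.
Spread over 3.60×10^14 m² of ocean, Δh = 3.399×10^13 / 3.60×10^14 = 0.0944 m.

≈ 0.094 m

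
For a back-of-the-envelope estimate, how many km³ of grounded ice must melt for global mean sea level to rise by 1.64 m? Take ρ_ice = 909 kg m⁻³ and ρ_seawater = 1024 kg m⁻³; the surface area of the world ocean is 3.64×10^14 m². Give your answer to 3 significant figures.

Required water volume = Δh × A = 1.64 m × 3.64×10^14 m² = 5.970×10^14 m³ = 5.970×10^5 km³.
Ice volume = water volume × ρ_w/ρ_ice = 5.970×10^5 × 1024/909 = 6.72×10^5 km³.

≈ 6.72×10^5 km³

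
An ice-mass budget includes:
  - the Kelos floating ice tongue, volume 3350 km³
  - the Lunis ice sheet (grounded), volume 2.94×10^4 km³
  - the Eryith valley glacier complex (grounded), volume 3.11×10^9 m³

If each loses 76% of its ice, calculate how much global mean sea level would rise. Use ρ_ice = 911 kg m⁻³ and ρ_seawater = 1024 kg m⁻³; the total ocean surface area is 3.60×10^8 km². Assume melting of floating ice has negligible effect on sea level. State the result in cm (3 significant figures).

≈ 5.52 cm

The Kelos floating ice tongue is floating and already displaces its own weight of water, so its melt adds essentially nothing to sea level.
Lunis: 0.76 × 2.94×10^4 km³ × (911/1024) = 1.988×10^4 km³ of water.
Eryith: 0.76 × 3.11×10^9 m³ × (911/1024) = 2.103×10^9 m³ of water.
Total added water ≈ 1.988×10^13 m³ over 3.60×10^14 m² → Δh = 0.0552 m = 5.52 cm.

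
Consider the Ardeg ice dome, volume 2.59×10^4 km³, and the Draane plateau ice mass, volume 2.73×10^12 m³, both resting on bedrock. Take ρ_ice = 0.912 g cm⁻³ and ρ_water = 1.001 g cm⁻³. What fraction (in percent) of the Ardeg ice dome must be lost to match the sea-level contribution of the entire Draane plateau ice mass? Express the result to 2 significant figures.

Equal sea-level rise means equal mass of meltwater, i.e. equal mass of ice lost.
Ice mass of Draane: 2.490×10^15 kg; ice mass of Ardeg: 2.362×10^16 kg.
Fraction required = 2.490×10^15 / 2.362×10^16 = 0.105 → 11 %.

≈ 11 %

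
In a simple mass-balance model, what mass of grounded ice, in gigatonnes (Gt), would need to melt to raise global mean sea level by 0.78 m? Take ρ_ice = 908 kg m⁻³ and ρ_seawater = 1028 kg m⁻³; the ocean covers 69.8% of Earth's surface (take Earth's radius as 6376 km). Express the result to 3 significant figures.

≈ 2.86×10^5 Gt

Required water volume = Δh × A = 0.78 m × 3.57×10^14 m² = 2.781×10^14 m³.
ρ_w = 1028 kg m⁻³, so the mass of water = 2.781×10^14 m³ × 1028 kg m⁻³ = 2.859×10^17 kg = 2.86×10^5 Gt (and the same mass of ice, by conservation).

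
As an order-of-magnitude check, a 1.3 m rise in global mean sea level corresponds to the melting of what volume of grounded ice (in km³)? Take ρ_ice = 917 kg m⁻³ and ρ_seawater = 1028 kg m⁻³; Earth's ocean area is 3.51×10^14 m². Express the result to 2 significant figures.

Required water volume = Δh × A = 1.3 m × 3.51×10^14 m² = 4.563×10^14 m³ = 4.563×10^5 km³.
Ice volume = water volume × ρ_w/ρ_ice = 4.563×10^5 × 1028/917 = 5.1×10^5 km³.

≈ 5.1×10^5 km³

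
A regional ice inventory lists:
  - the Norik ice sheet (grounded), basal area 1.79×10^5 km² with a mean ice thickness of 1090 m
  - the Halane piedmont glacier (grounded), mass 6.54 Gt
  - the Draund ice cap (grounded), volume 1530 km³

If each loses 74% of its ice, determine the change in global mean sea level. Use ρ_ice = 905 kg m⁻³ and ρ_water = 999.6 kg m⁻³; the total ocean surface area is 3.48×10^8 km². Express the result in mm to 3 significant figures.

≈ 379 mm

Norik: ice volume = 1.79×10^5 km² × 1090 m = 1.951×10^5 km³; 0.74 × 1.951×10^5 × (905/999.6) = 1.307×10^5 km³ of water.
Halane: 0.74 × 6.54 Gt = 4.840×10^12 kg; dividing by ρ_w = 999.6 kg m⁻³ gives 4.842×10^9 m³ of water.
Draund: 0.74 × 1530 km³ × (905/999.6) = 1025 km³ of water.
Total added water ≈ 1.317×10^14 m³ over 3.48×10^14 m² → Δh = 0.379 m = 379 mm.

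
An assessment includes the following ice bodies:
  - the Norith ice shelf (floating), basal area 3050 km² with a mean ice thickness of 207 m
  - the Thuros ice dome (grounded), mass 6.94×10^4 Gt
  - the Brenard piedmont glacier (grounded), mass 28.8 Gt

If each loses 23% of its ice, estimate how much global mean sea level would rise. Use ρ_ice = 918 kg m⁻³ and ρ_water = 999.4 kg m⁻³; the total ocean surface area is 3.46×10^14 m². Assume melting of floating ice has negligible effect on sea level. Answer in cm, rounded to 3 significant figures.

The Norith ice shelf is floating and already displaces its own weight of water, so its melt adds essentially nothing to sea level.
Thuros: 0.23 × 6.94×10^4 Gt = 1.596×10^16 kg; dividing by ρ_w = 999.4 kg m⁻³ gives 1.597×10^13 m³ of water.
Brenard: 0.23 × 28.8 Gt = 6.624×10^12 kg; dividing by ρ_w = 999.4 kg m⁻³ gives 6.628×10^9 m³ of water.
Total added water ≈ 1.598×10^13 m³ over 3.46×10^14 m² → Δh = 0.0462 m = 4.62 cm.

≈ 4.62 cm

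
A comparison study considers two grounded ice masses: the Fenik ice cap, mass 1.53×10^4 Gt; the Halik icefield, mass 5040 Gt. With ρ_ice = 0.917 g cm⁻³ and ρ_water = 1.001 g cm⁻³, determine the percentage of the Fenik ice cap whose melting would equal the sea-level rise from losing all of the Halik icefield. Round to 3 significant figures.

≈ 32.9 %

Equal sea-level rise means equal mass of meltwater, i.e. equal mass of ice lost.
Ice mass of Halik: 5.040×10^15 kg; ice mass of Fenik: 1.530×10^16 kg.
Fraction required = 5.040×10^15 / 1.530×10^16 = 0.329 → 32.9 %.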